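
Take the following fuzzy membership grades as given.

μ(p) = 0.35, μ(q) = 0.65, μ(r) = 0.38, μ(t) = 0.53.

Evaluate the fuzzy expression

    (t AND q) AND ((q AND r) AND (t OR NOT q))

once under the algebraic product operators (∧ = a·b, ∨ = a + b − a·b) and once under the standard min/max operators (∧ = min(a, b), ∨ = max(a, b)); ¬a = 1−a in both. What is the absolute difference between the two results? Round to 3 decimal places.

Under algebraic product:
  t AND q = a·b on (0.5300, 0.6500) = 0.3445
  q AND r = a·b on (0.6500, 0.3800) = 0.2470
  NOT q = 1 − 0.6500 = 0.3500
  t OR NOT q = a + b − a·b on (0.5300, 0.3500) = 0.6945
  (q AND r) AND (t OR NOT q) = a·b on (0.2470, 0.6945) = 0.1715
  (t AND q) AND ((q AND r) AND (t OR NOT q)) = a·b on (0.3445, 0.1715) = 0.0591
  → value = 0.0591
Under standard min/max:
  t AND q = min(a, b) on (0.53, 0.65) = 0.53
  q AND r = min(a, b) on (0.65, 0.38) = 0.38
  NOT q = 1 − 0.65 = 0.35
  t OR NOT q = max(a, b) on (0.53, 0.35) = 0.53
  (q AND r) AND (t OR NOT q) = min(a, b) on (0.38, 0.53) = 0.38
  (t AND q) AND ((q AND r) AND (t OR NOT q)) = min(a, b) on (0.53, 0.38) = 0.38
  → value = 0.3800
|0.0591 − 0.3800| = 0.321

0.321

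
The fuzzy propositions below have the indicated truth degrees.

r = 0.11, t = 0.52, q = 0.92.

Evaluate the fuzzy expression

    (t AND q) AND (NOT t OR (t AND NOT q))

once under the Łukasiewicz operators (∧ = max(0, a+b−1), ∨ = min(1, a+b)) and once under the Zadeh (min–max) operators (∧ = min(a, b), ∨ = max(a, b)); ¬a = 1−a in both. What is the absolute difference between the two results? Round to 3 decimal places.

0.480

Under Łukasiewicz:
  t AND q = max(0, a+b−1) on (0.52, 0.92) = 0.44
  NOT t = 1 − 0.52 = 0.48
  NOT q = 1 − 0.92 = 0.08
  t AND NOT q = max(0, a+b−1) on (0.52, 0.08) = 0.00
  NOT t OR (t AND NOT q) = min(1, a+b) on (0.48, 0.00) = 0.48
  (t AND q) AND (NOT t OR (t AND NOT q)) = max(0, a+b−1) on (0.44, 0.48) = 0.00
  → value = 0.0000
Under Zadeh (min–max):
  t AND q = min(a, b) on (0.52, 0.92) = 0.52
  NOT t = 1 − 0.52 = 0.48
  NOT q = 1 − 0.92 = 0.08
  t AND NOT q = min(a, b) on (0.52, 0.08) = 0.08
  NOT t OR (t AND NOT q) = max(a, b) on (0.48, 0.08) = 0.48
  (t AND q) AND (NOT t OR (t AND NOT q)) = min(a, b) on (0.52, 0.48) = 0.48
  → value = 0.4800
|0.0000 − 0.4800| = 0.480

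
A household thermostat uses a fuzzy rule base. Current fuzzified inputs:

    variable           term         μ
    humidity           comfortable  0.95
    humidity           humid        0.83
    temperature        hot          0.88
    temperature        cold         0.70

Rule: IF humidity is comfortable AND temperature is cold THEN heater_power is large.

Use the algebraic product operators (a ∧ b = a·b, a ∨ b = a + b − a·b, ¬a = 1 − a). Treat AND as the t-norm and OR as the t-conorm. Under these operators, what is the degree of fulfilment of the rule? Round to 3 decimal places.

firing strength: comfortable=0.95, cold=0.70; AND[a·b] → w = 0.6650

0.665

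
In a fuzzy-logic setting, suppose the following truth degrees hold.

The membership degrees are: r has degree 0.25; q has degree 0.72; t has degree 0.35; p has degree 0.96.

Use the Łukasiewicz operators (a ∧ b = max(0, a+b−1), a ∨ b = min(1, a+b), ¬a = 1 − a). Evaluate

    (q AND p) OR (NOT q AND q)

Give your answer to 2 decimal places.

0.68

q AND p = max(0, a+b−1) on (0.72, 0.96) = 0.68
NOT q = 1 − 0.72 = 0.28
NOT q AND q = max(0, a+b−1) on (0.28, 0.72) = 0.00
(q AND p) OR (NOT q AND q) = min(1, a+b) on (0.68, 0.00) = 0.68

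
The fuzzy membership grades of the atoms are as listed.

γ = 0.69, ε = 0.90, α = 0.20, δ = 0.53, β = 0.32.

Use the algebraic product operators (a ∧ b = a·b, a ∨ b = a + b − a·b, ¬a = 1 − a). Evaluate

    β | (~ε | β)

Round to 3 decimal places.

0.584

~ε = 1 − 0.9000 = 0.1000
~ε | β = a + b − a·b on (0.1000, 0.3200) = 0.3880
β | (~ε | β) = a + b − a·b on (0.3200, 0.3880) = 0.5838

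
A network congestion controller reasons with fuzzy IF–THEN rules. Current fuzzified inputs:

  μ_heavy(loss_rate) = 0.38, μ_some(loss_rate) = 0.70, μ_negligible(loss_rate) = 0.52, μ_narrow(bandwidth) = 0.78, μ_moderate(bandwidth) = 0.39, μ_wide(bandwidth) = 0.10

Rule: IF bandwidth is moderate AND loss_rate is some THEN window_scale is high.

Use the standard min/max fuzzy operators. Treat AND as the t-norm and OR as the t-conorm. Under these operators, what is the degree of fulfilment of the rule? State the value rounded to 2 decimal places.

0.39

firing strength: moderate=0.39, some=0.70; AND[min(a, b)] → w = 0.39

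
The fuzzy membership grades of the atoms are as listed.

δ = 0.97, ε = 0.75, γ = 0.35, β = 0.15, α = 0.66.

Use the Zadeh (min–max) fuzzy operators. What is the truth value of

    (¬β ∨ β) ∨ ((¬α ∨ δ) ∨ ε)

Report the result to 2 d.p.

¬β = 1 − 0.15 = 0.85
¬β ∨ β = max(a, b) on (0.85, 0.15) = 0.85
¬α = 1 − 0.66 = 0.34
¬α ∨ δ = max(a, b) on (0.34, 0.97) = 0.97
(¬α ∨ δ) ∨ ε = max(a, b) on (0.97, 0.75) = 0.97
(¬β ∨ β) ∨ ((¬α ∨ δ) ∨ ε) = max(a, b) on (0.85, 0.97) = 0.97

0.97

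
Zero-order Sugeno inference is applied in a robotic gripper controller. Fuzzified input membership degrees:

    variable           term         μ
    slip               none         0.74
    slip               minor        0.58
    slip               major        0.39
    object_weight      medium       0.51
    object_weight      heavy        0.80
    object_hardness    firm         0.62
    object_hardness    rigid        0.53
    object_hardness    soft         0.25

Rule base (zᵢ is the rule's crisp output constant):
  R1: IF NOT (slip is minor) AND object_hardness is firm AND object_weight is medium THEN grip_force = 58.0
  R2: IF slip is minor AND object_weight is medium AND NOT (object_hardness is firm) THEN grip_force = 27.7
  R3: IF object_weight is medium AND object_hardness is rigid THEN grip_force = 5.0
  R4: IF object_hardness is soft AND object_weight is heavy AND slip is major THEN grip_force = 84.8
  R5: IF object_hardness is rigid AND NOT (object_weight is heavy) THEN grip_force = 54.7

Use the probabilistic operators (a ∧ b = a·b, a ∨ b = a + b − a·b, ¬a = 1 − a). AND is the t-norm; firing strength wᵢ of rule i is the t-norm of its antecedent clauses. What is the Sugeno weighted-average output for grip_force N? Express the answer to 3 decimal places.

35.139

R1 (z=58.0): ¬minor=1−0.58=0.42, firm=0.62, medium=0.51; AND[a·b] → w = 0.1328
R2 (z=27.7): minor=0.58, medium=0.51, ¬firm=1−0.62=0.38; AND[a·b] → w = 0.1124
R3 (z=5.0): medium=0.51, rigid=0.53; AND[a·b] → w = 0.2703
R4 (z=84.8): soft=0.25, heavy=0.80, major=0.39; AND[a·b] → w = 0.0780
R5 (z=54.7): rigid=0.53, ¬heavy=1−0.80=0.20; AND[a·b] → w = 0.1060
Weighted average = (0.1328·58.0 + 0.1124·27.7 + 0.2703·5.0 + 0.0780·84.8 + 0.1060·54.7) / (0.1328 + 0.1124 + 0.2703 + 0.0780 + 0.1060)
  = 24.5803 / 0.6995 = 35.139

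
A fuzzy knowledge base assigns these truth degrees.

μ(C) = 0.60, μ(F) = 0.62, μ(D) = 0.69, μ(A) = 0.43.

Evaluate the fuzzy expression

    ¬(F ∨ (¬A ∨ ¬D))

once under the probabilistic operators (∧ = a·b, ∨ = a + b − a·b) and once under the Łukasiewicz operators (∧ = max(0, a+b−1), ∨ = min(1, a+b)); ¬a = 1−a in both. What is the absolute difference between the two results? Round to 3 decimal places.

Under probabilistic:
  ¬A = 1 − 0.4300 = 0.5700
  ¬D = 1 − 0.6900 = 0.3100
  ¬A ∨ ¬D = a + b − a·b on (0.5700, 0.3100) = 0.7033
  F ∨ (¬A ∨ ¬D) = a + b − a·b on (0.6200, 0.7033) = 0.8873
  ¬(F ∨ (¬A ∨ ¬D)) = 1 − 0.8873 = 0.1127
  → value = 0.1127
Under Łukasiewicz:
  ¬A = 1 − 0.43 = 0.57
  ¬D = 1 − 0.69 = 0.31
  ¬A ∨ ¬D = min(1, a+b) on (0.57, 0.31) = 0.88
  F ∨ (¬A ∨ ¬D) = min(1, a+b) on (0.62, 0.88) = 1.00
  ¬(F ∨ (¬A ∨ ¬D)) = 1 − 1.00 = 0.00
  → value = 0.0000
|0.1127 − 0.0000| = 0.113

0.113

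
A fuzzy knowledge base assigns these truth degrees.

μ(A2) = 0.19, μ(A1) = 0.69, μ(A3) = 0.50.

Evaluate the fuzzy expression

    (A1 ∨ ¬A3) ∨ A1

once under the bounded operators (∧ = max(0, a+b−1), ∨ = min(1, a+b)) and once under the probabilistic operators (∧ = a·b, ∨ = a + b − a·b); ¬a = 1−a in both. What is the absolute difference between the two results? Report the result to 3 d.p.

0.048

Under bounded:
  ¬A3 = 1 − 0.50 = 0.50
  A1 ∨ ¬A3 = min(1, a+b) on (0.69, 0.50) = 1.00
  (A1 ∨ ¬A3) ∨ A1 = min(1, a+b) on (1.00, 0.69) = 1.00
  → value = 1.0000
Under probabilistic:
  ¬A3 = 1 − 0.5000 = 0.5000
  A1 ∨ ¬A3 = a + b − a·b on (0.6900, 0.5000) = 0.8450
  (A1 ∨ ¬A3) ∨ A1 = a + b − a·b on (0.8450, 0.6900) = 0.9519
  → value = 0.9519
|1.0000 − 0.9519| = 0.048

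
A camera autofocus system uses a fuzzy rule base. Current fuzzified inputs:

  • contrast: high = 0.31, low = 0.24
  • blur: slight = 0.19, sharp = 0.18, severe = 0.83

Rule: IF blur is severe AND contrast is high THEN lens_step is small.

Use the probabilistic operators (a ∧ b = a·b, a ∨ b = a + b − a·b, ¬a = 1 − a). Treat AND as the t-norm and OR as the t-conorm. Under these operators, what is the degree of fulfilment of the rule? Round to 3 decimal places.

0.257

firing strength: severe=0.83, high=0.31; AND[a·b] → w = 0.2573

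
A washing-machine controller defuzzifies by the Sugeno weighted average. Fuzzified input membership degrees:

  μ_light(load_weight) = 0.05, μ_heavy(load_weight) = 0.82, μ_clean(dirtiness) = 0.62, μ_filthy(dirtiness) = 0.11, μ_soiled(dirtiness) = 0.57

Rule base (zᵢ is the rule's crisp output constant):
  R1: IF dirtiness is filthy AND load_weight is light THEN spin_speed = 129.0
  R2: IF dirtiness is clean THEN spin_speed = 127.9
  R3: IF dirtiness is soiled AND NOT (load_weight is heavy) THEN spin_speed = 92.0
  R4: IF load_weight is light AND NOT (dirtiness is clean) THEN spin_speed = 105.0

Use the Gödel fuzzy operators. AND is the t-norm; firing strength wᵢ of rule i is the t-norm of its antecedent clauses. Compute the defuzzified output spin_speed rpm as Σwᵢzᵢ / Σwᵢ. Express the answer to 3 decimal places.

R1 (z=129.0): filthy=0.11, light=0.05; AND[min(a, b)] → w = 0.05
R2 (z=127.9): clean=0.62 → w = 0.62
R3 (z=92.0): soiled=0.57, ¬heavy=1−0.82=0.18; AND[min(a, b)] → w = 0.18
R4 (z=105.0): light=0.05, ¬clean=1−0.62=0.38; AND[min(a, b)] → w = 0.05
Weighted average = (0.05·129.0 + 0.62·127.9 + 0.18·92.0 + 0.05·105.0) / (0.05 + 0.62 + 0.18 + 0.05)
  = 107.5580 / 0.9000 = 119.509

119.509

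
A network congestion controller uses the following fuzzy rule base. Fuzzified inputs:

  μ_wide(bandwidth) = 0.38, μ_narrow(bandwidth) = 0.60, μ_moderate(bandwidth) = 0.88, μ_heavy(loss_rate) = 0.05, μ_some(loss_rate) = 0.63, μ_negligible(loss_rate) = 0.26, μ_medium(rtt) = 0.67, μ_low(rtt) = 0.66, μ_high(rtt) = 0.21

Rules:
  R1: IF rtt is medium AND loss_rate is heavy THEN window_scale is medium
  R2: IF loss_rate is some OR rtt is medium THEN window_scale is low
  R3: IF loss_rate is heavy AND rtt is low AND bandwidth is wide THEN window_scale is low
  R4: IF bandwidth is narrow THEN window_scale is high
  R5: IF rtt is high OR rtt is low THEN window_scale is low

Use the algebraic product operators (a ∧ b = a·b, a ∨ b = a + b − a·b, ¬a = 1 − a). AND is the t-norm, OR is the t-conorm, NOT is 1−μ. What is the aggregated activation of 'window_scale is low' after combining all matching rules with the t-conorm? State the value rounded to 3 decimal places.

R1: medium=0.67, heavy=0.05; AND[a·b] → w = 0.0335
R2: some=0.63, medium=0.67; OR[a + b − a·b] → w = 0.8779
R3: heavy=0.05, low=0.66, wide=0.38; AND[a·b] → w = 0.0125
R4: narrow=0.60 → w = 0.6000
R5: high=0.21, low=0.66; OR[a + b − a·b] → w = 0.7314
Rules with consequent 'low': {R2, R3, R5} → strengths 0.8779, 0.0125, 0.7314
Aggregate via t-conorm [a + b − a·b]: 0.9676

0.968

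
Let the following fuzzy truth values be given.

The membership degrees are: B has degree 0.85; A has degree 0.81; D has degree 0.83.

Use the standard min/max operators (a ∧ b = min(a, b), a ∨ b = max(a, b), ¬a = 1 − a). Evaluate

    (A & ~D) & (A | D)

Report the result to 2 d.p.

~D = 1 − 0.83 = 0.17
A & ~D = min(a, b) on (0.81, 0.17) = 0.17
A | D = max(a, b) on (0.81, 0.83) = 0.83
(A & ~D) & (A | D) = min(a, b) on (0.17, 0.83) = 0.17

0.17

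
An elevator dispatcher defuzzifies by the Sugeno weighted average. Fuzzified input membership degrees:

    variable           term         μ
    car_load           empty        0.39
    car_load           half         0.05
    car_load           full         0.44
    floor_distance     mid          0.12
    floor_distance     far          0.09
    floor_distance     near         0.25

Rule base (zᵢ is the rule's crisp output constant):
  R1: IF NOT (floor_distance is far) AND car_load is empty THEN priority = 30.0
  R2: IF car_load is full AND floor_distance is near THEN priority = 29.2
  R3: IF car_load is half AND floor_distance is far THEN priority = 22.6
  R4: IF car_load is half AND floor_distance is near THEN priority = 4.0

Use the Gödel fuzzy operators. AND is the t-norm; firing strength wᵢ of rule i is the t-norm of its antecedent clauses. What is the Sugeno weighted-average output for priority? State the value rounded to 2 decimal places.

R1 (z=30.0): ¬far=1−0.09=0.91, empty=0.39; AND[min(a, b)] → w = 0.39
R2 (z=29.2): full=0.44, near=0.25; AND[min(a, b)] → w = 0.25
R3 (z=22.6): half=0.05, far=0.09; AND[min(a, b)] → w = 0.05
R4 (z=4.0): half=0.05, near=0.25; AND[min(a, b)] → w = 0.05
Weighted average = (0.39·30.0 + 0.25·29.2 + 0.05·22.6 + 0.05·4.0) / (0.39 + 0.25 + 0.05 + 0.05)
  = 20.3300 / 0.7400 = 27.47

27.47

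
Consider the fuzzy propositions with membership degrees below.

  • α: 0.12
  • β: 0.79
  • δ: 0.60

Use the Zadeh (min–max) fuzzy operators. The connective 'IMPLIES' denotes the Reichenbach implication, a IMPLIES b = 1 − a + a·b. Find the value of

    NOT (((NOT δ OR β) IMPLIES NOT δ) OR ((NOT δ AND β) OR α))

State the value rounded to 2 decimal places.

0.47

NOT δ = 1 − 0.60 = 0.40
NOT δ OR β = max(a, b) on (0.40, 0.79) = 0.79
NOT δ = 1 − 0.60 = 0.40
(NOT δ OR β) IMPLIES NOT δ  [Reichenbach: 1 − a + a·b] with a=0.79, b=0.40 → 0.53
NOT δ = 1 − 0.60 = 0.40
NOT δ AND β = min(a, b) on (0.40, 0.79) = 0.40
(NOT δ AND β) OR α = max(a, b) on (0.40, 0.12) = 0.40
((NOT δ OR β) IMPLIES NOT δ) OR ((NOT δ AND β) OR α) = max(a, b) on (0.53, 0.40) = 0.53
NOT (((NOT δ OR β) IMPLIES NOT δ) OR ((NOT δ AND β) OR α)) = 1 − 0.53 = 0.47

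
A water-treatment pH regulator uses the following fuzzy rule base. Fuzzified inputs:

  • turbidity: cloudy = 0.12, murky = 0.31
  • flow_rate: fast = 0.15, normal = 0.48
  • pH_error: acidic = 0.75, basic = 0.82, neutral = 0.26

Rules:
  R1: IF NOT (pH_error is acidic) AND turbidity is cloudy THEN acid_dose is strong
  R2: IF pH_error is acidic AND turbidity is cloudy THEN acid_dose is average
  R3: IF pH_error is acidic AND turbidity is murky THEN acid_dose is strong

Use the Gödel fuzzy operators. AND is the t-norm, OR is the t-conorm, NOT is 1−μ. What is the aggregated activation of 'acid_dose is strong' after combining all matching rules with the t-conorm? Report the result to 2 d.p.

R1: ¬acidic=1−0.75=0.25, cloudy=0.12; AND[min(a, b)] → w = 0.12
R2: acidic=0.75, cloudy=0.12; AND[min(a, b)] → w = 0.12
R3: acidic=0.75, murky=0.31; AND[min(a, b)] → w = 0.31
Rules with consequent 'strong': {R1, R3} → strengths 0.12, 0.31
Aggregate via t-conorm [max(a, b)]: 0.31

0.31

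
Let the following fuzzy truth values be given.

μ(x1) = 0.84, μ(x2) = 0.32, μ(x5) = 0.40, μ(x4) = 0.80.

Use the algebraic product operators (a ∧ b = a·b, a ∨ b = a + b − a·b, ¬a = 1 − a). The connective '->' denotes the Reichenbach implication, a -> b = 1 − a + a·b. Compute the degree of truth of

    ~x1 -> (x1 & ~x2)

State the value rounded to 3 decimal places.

0.931

~x1 = 1 − 0.8400 = 0.1600
~x2 = 1 − 0.3200 = 0.6800
x1 & ~x2 = a·b on (0.8400, 0.6800) = 0.5712
~x1 -> (x1 & ~x2)  [Reichenbach: 1 − a + a·b] with a=0.1600, b=0.5712 → 0.9314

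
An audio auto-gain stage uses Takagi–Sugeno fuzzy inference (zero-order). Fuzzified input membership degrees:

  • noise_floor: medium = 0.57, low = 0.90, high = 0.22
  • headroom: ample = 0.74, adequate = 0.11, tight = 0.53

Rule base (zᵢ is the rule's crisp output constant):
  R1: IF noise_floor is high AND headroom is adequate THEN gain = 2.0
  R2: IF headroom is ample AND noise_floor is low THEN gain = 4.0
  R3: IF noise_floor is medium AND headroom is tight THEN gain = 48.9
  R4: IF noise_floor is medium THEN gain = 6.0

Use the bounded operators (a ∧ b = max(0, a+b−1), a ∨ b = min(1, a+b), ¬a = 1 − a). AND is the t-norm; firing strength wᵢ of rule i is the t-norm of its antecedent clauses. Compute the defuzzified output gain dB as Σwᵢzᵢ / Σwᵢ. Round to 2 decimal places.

8.30

R1 (z=2.0): high=0.22, adequate=0.11; AND[max(0, a+b−1)] → w = 0.00
R2 (z=4.0): ample=0.74, low=0.90; AND[max(0, a+b−1)] → w = 0.64
R3 (z=48.9): medium=0.57, tight=0.53; AND[max(0, a+b−1)] → w = 0.10
R4 (z=6.0): medium=0.57 → w = 0.57
Weighted average = (0.00·2.0 + 0.64·4.0 + 0.10·48.9 + 0.57·6.0) / (0.00 + 0.64 + 0.10 + 0.57)
  = 10.8700 / 1.3100 = 8.30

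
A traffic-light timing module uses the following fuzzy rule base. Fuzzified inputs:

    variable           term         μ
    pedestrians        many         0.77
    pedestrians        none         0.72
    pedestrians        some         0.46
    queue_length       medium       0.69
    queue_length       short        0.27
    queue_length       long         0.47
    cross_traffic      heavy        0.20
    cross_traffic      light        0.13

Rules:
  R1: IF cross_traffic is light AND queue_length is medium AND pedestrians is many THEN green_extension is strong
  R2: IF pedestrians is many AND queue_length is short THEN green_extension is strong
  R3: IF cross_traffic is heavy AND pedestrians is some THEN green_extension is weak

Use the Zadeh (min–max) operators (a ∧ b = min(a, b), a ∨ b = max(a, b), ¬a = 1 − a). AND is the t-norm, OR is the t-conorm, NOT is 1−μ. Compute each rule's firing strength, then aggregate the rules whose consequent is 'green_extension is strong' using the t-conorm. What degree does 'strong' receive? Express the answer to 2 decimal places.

R1: light=0.13, medium=0.69, many=0.77; AND[min(a, b)] → w = 0.13
R2: many=0.77, short=0.27; AND[min(a, b)] → w = 0.27
R3: heavy=0.20, some=0.46; AND[min(a, b)] → w = 0.20
Rules with consequent 'strong': {R1, R2} → strengths 0.13, 0.27
Aggregate via t-conorm [max(a, b)]: 0.27

0.27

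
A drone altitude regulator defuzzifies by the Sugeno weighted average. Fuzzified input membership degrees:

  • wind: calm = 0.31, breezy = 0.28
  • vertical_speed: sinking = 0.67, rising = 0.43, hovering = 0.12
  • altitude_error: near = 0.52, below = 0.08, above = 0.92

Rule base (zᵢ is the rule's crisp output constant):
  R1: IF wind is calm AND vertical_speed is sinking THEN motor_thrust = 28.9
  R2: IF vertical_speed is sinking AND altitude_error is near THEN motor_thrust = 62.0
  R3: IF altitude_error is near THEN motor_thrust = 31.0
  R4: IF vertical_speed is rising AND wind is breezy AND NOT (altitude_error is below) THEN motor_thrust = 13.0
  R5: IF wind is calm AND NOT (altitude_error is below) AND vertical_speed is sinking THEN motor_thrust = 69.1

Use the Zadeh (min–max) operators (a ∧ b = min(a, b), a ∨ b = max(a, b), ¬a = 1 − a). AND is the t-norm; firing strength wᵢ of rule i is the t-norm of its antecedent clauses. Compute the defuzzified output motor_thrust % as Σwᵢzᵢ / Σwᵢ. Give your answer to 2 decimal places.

42.46

R1 (z=28.9): calm=0.31, sinking=0.67; AND[min(a, b)] → w = 0.31
R2 (z=62.0): sinking=0.67, near=0.52; AND[min(a, b)] → w = 0.52
R3 (z=31.0): near=0.52 → w = 0.52
R4 (z=13.0): rising=0.43, breezy=0.28, ¬below=1−0.08=0.92; AND[min(a, b)] → w = 0.28
R5 (z=69.1): calm=0.31, ¬below=1−0.08=0.92, sinking=0.67; AND[min(a, b)] → w = 0.31
Weighted average = (0.31·28.9 + 0.52·62.0 + 0.52·31.0 + 0.28·13.0 + 0.31·69.1) / (0.31 + 0.52 + 0.52 + 0.28 + 0.31)
  = 82.3800 / 1.9400 = 42.46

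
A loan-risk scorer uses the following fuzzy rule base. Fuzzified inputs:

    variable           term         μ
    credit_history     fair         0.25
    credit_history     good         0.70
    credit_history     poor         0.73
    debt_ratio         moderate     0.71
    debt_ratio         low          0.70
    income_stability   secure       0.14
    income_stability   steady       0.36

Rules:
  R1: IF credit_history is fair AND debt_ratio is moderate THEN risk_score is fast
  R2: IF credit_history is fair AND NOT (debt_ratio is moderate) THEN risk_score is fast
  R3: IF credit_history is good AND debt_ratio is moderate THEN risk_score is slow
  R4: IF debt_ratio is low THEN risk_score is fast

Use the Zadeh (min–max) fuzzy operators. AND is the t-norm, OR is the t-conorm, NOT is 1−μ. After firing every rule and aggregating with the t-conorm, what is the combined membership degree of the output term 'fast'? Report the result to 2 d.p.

R1: fair=0.25, moderate=0.71; AND[min(a, b)] → w = 0.25
R2: fair=0.25, ¬moderate=1−0.71=0.29; AND[min(a, b)] → w = 0.25
R3: good=0.70, moderate=0.71; AND[min(a, b)] → w = 0.70
R4: low=0.70 → w = 0.70
Rules with consequent 'fast': {R1, R2, R4} → strengths 0.25, 0.25, 0.70
Aggregate via t-conorm [max(a, b)]: 0.70

0.70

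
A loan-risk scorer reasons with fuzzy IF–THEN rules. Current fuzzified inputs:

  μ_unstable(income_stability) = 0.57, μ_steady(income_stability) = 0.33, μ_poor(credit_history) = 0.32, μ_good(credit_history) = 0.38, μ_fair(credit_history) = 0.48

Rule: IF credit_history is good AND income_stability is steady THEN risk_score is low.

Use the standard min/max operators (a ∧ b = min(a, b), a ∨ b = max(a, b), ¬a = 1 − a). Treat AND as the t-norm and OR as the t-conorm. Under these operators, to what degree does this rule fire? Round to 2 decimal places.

0.33

firing strength: good=0.38, steady=0.33; AND[min(a, b)] → w = 0.33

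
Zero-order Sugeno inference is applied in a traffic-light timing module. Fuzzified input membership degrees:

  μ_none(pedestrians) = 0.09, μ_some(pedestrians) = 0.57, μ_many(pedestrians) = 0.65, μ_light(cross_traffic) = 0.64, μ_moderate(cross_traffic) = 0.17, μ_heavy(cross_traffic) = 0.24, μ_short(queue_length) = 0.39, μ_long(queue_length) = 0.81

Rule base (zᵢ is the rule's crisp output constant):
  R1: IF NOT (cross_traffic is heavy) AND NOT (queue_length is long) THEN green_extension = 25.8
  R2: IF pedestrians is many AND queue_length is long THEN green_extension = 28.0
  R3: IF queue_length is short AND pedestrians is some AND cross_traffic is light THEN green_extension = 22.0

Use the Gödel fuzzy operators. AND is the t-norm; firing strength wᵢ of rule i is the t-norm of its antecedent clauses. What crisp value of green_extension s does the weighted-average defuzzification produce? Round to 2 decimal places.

R1 (z=25.8): ¬heavy=1−0.24=0.76, ¬long=1−0.81=0.19; AND[min(a, b)] → w = 0.19
R2 (z=28.0): many=0.65, long=0.81; AND[min(a, b)] → w = 0.65
R3 (z=22.0): short=0.39, some=0.57, light=0.64; AND[min(a, b)] → w = 0.39
Weighted average = (0.19·25.8 + 0.65·28.0 + 0.39·22.0) / (0.19 + 0.65 + 0.39)
  = 31.6820 / 1.2300 = 25.76

25.76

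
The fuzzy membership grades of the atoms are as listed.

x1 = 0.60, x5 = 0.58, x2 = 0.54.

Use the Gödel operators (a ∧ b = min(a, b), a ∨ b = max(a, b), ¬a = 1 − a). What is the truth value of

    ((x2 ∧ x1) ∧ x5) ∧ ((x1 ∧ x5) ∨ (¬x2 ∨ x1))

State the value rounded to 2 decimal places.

0.54

x2 ∧ x1 = min(a, b) on (0.54, 0.60) = 0.54
(x2 ∧ x1) ∧ x5 = min(a, b) on (0.54, 0.58) = 0.54
x1 ∧ x5 = min(a, b) on (0.60, 0.58) = 0.58
¬x2 = 1 − 0.54 = 0.46
¬x2 ∨ x1 = max(a, b) on (0.46, 0.60) = 0.60
(x1 ∧ x5) ∨ (¬x2 ∨ x1) = max(a, b) on (0.58, 0.60) = 0.60
((x2 ∧ x1) ∧ x5) ∧ ((x1 ∧ x5) ∨ (¬x2 ∨ x1)) = min(a, b) on (0.54, 0.60) = 0.54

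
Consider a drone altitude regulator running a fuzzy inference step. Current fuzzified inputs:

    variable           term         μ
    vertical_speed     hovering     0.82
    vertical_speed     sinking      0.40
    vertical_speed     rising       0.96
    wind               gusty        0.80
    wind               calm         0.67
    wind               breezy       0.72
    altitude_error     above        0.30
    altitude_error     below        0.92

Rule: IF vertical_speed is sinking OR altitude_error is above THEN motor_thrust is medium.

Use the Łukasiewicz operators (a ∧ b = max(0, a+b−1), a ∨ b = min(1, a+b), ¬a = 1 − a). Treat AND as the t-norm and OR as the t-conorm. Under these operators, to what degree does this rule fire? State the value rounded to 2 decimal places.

firing strength: sinking=0.40, above=0.30; OR[min(1, a+b)] → w = 0.70

0.70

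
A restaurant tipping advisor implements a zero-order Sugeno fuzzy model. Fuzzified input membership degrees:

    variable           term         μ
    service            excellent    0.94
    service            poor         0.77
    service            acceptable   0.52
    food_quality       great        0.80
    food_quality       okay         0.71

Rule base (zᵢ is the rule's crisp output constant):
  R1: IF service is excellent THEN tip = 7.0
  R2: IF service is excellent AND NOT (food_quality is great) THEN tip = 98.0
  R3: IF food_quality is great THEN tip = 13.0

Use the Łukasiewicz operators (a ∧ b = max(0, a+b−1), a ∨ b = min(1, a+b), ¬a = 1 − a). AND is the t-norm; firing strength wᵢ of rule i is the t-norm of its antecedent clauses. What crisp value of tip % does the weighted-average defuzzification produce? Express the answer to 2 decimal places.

16.33

R1 (z=7.0): excellent=0.94 → w = 0.94
R2 (z=98.0): excellent=0.94, ¬great=1−0.80=0.20; AND[max(0, a+b−1)] → w = 0.14
R3 (z=13.0): great=0.80 → w = 0.80
Weighted average = (0.94·7.0 + 0.14·98.0 + 0.80·13.0) / (0.94 + 0.14 + 0.80)
  = 30.7000 / 1.8800 = 16.33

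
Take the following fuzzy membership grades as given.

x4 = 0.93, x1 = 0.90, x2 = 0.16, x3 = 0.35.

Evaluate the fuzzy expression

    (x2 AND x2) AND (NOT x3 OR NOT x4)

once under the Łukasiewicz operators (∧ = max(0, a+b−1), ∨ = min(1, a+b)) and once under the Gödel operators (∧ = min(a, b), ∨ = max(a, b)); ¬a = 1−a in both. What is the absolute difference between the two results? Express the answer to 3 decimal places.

Under Łukasiewicz:
  x2 AND x2 = max(0, a+b−1) on (0.16, 0.16) = 0.00
  NOT x3 = 1 − 0.35 = 0.65
  NOT x4 = 1 − 0.93 = 0.07
  NOT x3 OR NOT x4 = min(1, a+b) on (0.65, 0.07) = 0.72
  (x2 AND x2) AND (NOT x3 OR NOT x4) = max(0, a+b−1) on (0.00, 0.72) = 0.00
  → value = 0.0000
Under Gödel:
  x2 AND x2 = min(a, b) on (0.16, 0.16) = 0.16
  NOT x3 = 1 − 0.35 = 0.65
  NOT x4 = 1 − 0.93 = 0.07
  NOT x3 OR NOT x4 = max(a, b) on (0.65, 0.07) = 0.65
  (x2 AND x2) AND (NOT x3 OR NOT x4) = min(a, b) on (0.16, 0.65) = 0.16
  → value = 0.1600
|0.0000 − 0.1600| = 0.160

0.160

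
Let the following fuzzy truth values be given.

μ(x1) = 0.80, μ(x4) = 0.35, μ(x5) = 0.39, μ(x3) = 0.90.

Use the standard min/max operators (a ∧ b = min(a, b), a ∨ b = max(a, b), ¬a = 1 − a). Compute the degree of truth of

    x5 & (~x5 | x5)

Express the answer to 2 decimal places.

~x5 = 1 − 0.39 = 0.61
~x5 | x5 = max(a, b) on (0.61, 0.39) = 0.61
x5 & (~x5 | x5) = min(a, b) on (0.39, 0.61) = 0.39

0.39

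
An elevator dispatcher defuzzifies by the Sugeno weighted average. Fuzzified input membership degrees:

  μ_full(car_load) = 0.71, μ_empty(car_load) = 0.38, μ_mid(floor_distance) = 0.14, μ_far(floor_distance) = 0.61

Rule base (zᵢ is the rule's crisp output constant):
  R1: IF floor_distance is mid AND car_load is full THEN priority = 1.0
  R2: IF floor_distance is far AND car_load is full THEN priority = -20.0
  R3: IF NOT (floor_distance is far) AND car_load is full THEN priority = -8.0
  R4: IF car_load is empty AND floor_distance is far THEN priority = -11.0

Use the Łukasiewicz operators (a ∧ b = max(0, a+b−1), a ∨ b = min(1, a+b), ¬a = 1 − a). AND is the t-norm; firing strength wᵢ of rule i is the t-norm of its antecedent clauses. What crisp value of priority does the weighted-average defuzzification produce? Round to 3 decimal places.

R1 (z=1.0): mid=0.14, full=0.71; AND[max(0, a+b−1)] → w = 0.00
R2 (z=-20.0): far=0.61, full=0.71; AND[max(0, a+b−1)] → w = 0.32
R3 (z=-8.0): ¬far=1−0.61=0.39, full=0.71; AND[max(0, a+b−1)] → w = 0.10
R4 (z=-11.0): empty=0.38, far=0.61; AND[max(0, a+b−1)] → w = 0.00
Weighted average = (0.00·1.0 + 0.32·-20.0 + 0.10·-8.0 + 0.00·-11.0) / (0.00 + 0.32 + 0.10 + 0.00)
  = -7.2000 / 0.4200 = -17.143

-17.143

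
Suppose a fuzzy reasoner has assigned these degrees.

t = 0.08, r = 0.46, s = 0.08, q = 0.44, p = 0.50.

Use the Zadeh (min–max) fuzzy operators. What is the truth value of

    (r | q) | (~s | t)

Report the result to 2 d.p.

0.92

r | q = max(a, b) on (0.46, 0.44) = 0.46
~s = 1 − 0.08 = 0.92
~s | t = max(a, b) on (0.92, 0.08) = 0.92
(r | q) | (~s | t) = max(a, b) on (0.46, 0.92) = 0.92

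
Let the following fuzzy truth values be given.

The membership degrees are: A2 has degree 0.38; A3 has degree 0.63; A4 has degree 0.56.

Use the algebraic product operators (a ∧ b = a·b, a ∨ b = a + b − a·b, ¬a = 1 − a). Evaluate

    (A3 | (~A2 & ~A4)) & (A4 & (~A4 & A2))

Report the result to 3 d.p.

~A2 = 1 − 0.3800 = 0.6200
~A4 = 1 − 0.5600 = 0.4400
~A2 & ~A4 = a·b on (0.6200, 0.4400) = 0.2728
A3 | (~A2 & ~A4) = a + b − a·b on (0.6300, 0.2728) = 0.7309
~A4 = 1 − 0.5600 = 0.4400
~A4 & A2 = a·b on (0.4400, 0.3800) = 0.1672
A4 & (~A4 & A2) = a·b on (0.5600, 0.1672) = 0.0936
(A3 | (~A2 & ~A4)) & (A4 & (~A4 & A2)) = a·b on (0.7309, 0.0936) = 0.0684

0.068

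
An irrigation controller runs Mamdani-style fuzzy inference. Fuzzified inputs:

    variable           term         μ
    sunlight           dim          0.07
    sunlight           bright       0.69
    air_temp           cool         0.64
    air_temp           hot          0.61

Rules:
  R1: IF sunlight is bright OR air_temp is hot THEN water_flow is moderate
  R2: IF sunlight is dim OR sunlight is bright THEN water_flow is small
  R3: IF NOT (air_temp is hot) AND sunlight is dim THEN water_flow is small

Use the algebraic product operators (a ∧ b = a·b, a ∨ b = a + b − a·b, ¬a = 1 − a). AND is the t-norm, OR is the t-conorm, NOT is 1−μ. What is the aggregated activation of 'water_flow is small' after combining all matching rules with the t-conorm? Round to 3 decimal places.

R1: bright=0.69, hot=0.61; OR[a + b − a·b] → w = 0.8791
R2: dim=0.07, bright=0.69; OR[a + b − a·b] → w = 0.7117
R3: ¬hot=1−0.61=0.39, dim=0.07; AND[a·b] → w = 0.0273
Rules with consequent 'small': {R2, R3} → strengths 0.7117, 0.0273
Aggregate via t-conorm [a + b − a·b]: 0.7196

0.720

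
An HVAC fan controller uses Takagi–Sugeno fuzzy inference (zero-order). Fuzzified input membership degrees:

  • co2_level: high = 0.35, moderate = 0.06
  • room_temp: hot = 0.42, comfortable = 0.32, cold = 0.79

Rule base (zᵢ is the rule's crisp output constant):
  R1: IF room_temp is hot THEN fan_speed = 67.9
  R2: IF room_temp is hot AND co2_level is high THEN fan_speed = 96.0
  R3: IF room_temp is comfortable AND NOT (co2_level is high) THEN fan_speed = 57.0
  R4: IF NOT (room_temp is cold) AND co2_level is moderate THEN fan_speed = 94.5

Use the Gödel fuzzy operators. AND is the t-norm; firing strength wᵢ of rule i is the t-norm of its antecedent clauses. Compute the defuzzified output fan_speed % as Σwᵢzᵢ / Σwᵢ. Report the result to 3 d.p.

74.807

R1 (z=67.9): hot=0.42 → w = 0.42
R2 (z=96.0): hot=0.42, high=0.35; AND[min(a, b)] → w = 0.35
R3 (z=57.0): comfortable=0.32, ¬high=1−0.35=0.65; AND[min(a, b)] → w = 0.32
R4 (z=94.5): ¬cold=1−0.79=0.21, moderate=0.06; AND[min(a, b)] → w = 0.06
Weighted average = (0.42·67.9 + 0.35·96.0 + 0.32·57.0 + 0.06·94.5) / (0.42 + 0.35 + 0.32 + 0.06)
  = 86.0280 / 1.1500 = 74.807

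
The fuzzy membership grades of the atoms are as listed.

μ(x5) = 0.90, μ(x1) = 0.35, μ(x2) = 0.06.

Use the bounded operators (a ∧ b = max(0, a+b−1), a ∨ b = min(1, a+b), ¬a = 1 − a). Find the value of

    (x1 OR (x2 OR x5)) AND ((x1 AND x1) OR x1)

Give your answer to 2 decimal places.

x2 OR x5 = min(1, a+b) on (0.06, 0.90) = 0.96
x1 OR (x2 OR x5) = min(1, a+b) on (0.35, 0.96) = 1.00
x1 AND x1 = max(0, a+b−1) on (0.35, 0.35) = 0.00
(x1 AND x1) OR x1 = min(1, a+b) on (0.00, 0.35) = 0.35
(x1 OR (x2 OR x5)) AND ((x1 AND x1) OR x1) = max(0, a+b−1) on (1.00, 0.35) = 0.35

0.35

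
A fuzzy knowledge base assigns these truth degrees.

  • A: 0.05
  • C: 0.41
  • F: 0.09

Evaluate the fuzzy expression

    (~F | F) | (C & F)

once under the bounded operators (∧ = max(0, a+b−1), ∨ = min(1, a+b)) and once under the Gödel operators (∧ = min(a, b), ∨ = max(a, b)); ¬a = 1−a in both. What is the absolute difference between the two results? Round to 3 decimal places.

0.090

Under bounded:
  ~F = 1 − 0.09 = 0.91
  ~F | F = min(1, a+b) on (0.91, 0.09) = 1.00
  C & F = max(0, a+b−1) on (0.41, 0.09) = 0.00
  (~F | F) | (C & F) = min(1, a+b) on (1.00, 0.00) = 1.00
  → value = 1.0000
Under Gödel:
  ~F = 1 − 0.09 = 0.91
  ~F | F = max(a, b) on (0.91, 0.09) = 0.91
  C & F = min(a, b) on (0.41, 0.09) = 0.09
  (~F | F) | (C & F) = max(a, b) on (0.91, 0.09) = 0.91
  → value = 0.9100
|1.0000 − 0.9100| = 0.090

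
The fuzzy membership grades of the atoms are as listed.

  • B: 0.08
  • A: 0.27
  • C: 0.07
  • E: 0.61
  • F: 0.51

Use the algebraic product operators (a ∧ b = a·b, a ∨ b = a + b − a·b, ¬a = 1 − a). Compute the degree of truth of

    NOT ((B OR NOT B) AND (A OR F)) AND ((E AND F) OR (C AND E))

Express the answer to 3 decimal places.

NOT B = 1 − 0.0800 = 0.9200
B OR NOT B = a + b − a·b on (0.0800, 0.9200) = 0.9264
A OR F = a + b − a·b on (0.2700, 0.5100) = 0.6423
(B OR NOT B) AND (A OR F) = a·b on (0.9264, 0.6423) = 0.5950
NOT ((B OR NOT B) AND (A OR F)) = 1 − 0.5950 = 0.4050
E AND F = a·b on (0.6100, 0.5100) = 0.3111
C AND E = a·b on (0.0700, 0.6100) = 0.0427
(E AND F) OR (C AND E) = a + b − a·b on (0.3111, 0.0427) = 0.3405
NOT ((B OR NOT B) AND (A OR F)) AND ((E AND F) OR (C AND E)) = a·b on (0.4050, 0.3405) = 0.1379

0.138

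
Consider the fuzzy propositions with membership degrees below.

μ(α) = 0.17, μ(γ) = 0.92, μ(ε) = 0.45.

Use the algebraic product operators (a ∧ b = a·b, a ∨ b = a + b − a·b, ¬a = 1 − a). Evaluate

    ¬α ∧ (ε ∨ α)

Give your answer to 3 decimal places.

0.451

¬α = 1 − 0.1700 = 0.8300
ε ∨ α = a + b − a·b on (0.4500, 0.1700) = 0.5435
¬α ∧ (ε ∨ α) = a·b on (0.8300, 0.5435) = 0.4511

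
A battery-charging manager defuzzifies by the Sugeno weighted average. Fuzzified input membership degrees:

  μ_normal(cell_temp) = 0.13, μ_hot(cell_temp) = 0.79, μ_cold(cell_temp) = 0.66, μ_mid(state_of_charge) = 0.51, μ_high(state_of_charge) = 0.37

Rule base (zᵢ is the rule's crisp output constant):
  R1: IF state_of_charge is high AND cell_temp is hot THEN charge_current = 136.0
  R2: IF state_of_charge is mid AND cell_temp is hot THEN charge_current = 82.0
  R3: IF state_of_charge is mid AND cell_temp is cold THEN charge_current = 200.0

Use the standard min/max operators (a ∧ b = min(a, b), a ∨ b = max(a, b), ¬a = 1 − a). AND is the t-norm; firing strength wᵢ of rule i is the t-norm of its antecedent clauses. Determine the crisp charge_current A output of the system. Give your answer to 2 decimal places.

139.67

R1 (z=136.0): high=0.37, hot=0.79; AND[min(a, b)] → w = 0.37
R2 (z=82.0): mid=0.51, hot=0.79; AND[min(a, b)] → w = 0.51
R3 (z=200.0): mid=0.51, cold=0.66; AND[min(a, b)] → w = 0.51
Weighted average = (0.37·136.0 + 0.51·82.0 + 0.51·200.0) / (0.37 + 0.51 + 0.51)
  = 194.1400 / 1.3900 = 139.67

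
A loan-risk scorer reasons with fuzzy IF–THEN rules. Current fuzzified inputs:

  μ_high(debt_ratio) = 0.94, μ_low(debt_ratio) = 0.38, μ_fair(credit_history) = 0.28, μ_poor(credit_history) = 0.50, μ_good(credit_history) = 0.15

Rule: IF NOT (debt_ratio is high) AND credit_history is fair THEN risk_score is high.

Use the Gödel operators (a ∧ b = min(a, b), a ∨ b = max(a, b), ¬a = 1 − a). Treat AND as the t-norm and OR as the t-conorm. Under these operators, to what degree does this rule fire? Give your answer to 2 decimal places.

0.06

firing strength: ¬high=1−0.94=0.06, fair=0.28; AND[min(a, b)] → w = 0.06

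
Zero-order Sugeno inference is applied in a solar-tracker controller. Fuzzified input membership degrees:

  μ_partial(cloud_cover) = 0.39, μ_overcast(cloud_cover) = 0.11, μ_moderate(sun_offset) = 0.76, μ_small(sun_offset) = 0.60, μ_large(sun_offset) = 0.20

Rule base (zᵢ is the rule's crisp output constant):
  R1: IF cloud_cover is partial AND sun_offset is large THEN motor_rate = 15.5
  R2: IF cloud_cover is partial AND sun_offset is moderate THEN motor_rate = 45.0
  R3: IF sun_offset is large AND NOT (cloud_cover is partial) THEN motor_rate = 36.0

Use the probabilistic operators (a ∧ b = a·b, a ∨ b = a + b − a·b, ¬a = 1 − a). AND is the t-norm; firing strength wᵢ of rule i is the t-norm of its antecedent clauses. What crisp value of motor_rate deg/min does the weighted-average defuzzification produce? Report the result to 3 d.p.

38.153

R1 (z=15.5): partial=0.39, large=0.20; AND[a·b] → w = 0.0780
R2 (z=45.0): partial=0.39, moderate=0.76; AND[a·b] → w = 0.2964
R3 (z=36.0): large=0.20, ¬partial=1−0.39=0.61; AND[a·b] → w = 0.1220
Weighted average = (0.0780·15.5 + 0.2964·45.0 + 0.1220·36.0) / (0.0780 + 0.2964 + 0.1220)
  = 18.9390 / 0.4964 = 38.153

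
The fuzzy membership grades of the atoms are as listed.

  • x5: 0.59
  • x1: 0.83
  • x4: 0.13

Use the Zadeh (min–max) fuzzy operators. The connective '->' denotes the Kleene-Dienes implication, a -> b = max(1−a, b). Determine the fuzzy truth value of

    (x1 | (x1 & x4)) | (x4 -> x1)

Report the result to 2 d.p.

0.87

x1 & x4 = min(a, b) on (0.83, 0.13) = 0.13
x1 | (x1 & x4) = max(a, b) on (0.83, 0.13) = 0.83
x4 -> x1  [Kleene-Dienes: max(1−a, b)] with a=0.13, b=0.83 → 0.87
(x1 | (x1 & x4)) | (x4 -> x1) = max(a, b) on (0.83, 0.87) = 0.87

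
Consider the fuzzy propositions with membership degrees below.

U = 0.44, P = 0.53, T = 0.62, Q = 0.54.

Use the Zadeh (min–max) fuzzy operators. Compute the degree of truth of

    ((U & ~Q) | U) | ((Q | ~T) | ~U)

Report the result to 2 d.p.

0.56

~Q = 1 − 0.54 = 0.46
U & ~Q = min(a, b) on (0.44, 0.46) = 0.44
(U & ~Q) | U = max(a, b) on (0.44, 0.44) = 0.44
~T = 1 − 0.62 = 0.38
Q | ~T = max(a, b) on (0.54, 0.38) = 0.54
~U = 1 − 0.44 = 0.56
(Q | ~T) | ~U = max(a, b) on (0.54, 0.56) = 0.56
((U & ~Q) | U) | ((Q | ~T) | ~U) = max(a, b) on (0.44, 0.56) = 0.56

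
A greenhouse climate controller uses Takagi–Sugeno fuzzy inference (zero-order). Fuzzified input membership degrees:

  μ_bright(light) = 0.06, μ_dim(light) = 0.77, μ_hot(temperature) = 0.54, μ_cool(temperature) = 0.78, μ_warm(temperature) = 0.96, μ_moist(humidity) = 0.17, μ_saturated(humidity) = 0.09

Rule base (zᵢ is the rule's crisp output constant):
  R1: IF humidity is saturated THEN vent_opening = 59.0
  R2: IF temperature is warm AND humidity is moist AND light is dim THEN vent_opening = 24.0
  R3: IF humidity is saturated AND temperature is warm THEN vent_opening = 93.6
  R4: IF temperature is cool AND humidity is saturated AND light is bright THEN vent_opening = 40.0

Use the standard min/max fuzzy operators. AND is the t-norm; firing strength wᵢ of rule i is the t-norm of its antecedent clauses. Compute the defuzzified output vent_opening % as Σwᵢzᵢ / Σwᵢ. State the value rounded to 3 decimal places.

49.302

R1 (z=59.0): saturated=0.09 → w = 0.09
R2 (z=24.0): warm=0.96, moist=0.17, dim=0.77; AND[min(a, b)] → w = 0.17
R3 (z=93.6): saturated=0.09, warm=0.96; AND[min(a, b)] → w = 0.09
R4 (z=40.0): cool=0.78, saturated=0.09, bright=0.06; AND[min(a, b)] → w = 0.06
Weighted average = (0.09·59.0 + 0.17·24.0 + 0.09·93.6 + 0.06·40.0) / (0.09 + 0.17 + 0.09 + 0.06)
  = 20.2140 / 0.4100 = 49.302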